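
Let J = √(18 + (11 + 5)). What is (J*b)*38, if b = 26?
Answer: 988*√34 ≈ 5761.0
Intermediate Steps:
J = √34 (J = √(18 + 16) = √34 ≈ 5.8309)
(J*b)*38 = (√34*26)*38 = (26*√34)*38 = 988*√34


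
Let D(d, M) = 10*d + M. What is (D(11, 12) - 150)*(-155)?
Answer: 4340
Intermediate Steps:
D(d, M) = M + 10*d
(D(11, 12) - 150)*(-155) = ((12 + 10*11) - 150)*(-155) = ((12 + 110) - 150)*(-155) = (122 - 150)*(-155) = -28*(-155) = 4340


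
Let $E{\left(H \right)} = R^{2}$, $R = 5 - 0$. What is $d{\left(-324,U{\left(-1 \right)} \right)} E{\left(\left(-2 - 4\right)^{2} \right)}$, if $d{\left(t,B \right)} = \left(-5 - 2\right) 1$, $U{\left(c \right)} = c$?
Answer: $-175$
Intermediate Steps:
$R = 5$ ($R = 5 + 0 = 5$)
$E{\left(H \right)} = 25$ ($E{\left(H \right)} = 5^{2} = 25$)
$d{\left(t,B \right)} = -7$ ($d{\left(t,B \right)} = \left(-7\right) 1 = -7$)
$d{\left(-324,U{\left(-1 \right)} \right)} E{\left(\left(-2 - 4\right)^{2} \right)} = \left(-7\right) 25 = -175$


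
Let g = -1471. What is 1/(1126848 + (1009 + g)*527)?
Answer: 1/883374 ≈ 1.1320e-6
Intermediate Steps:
1/(1126848 + (1009 + g)*527) = 1/(1126848 + (1009 - 1471)*527) = 1/(1126848 - 462*527) = 1/(1126848 - 243474) = 1/883374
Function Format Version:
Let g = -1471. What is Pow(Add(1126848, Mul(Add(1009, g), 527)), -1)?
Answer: Rational(1, 883374) ≈ 1.1320e-6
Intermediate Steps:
Pow(Add(1126848, Mul(Add(1009, g), 527)), -1) = Pow(Add(1126848, Mul(Add(1009, -1471), 527)), -1) = Pow(Add(1126848, Mul(-462, 527)), -1) = Pow(Add(1126848, -243474), -1) = Pow(883374, -1) = Rational(1, 883374)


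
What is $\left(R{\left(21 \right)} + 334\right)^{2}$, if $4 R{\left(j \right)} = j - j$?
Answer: $111556$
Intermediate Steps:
$R{\left(j \right)} = 0$ ($R{\left(j \right)} = \frac{j - j}{4} = \frac{1}{4} \cdot 0 = 0$)
$\left(R{\left(21 \right)} + 334\right)^{2} = \left(0 + 334\right)^{2} = 334^{2} = 111556$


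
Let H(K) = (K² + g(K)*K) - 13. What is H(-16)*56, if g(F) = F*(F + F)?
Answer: -445144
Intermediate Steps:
g(F) = 2*F² (g(F) = F*(2*F) = 2*F²)
H(K) = -13 + K² + 2*K³ (H(K) = (K² + (2*K²)*K) - 13 = (K² + 2*K³) - 13 = -13 + K² + 2*K³)
H(-16)*56 = (-13 + (-16)² + 2*(-16)³)*56 = (-13 + 256 + 2*(-4096))*56 = (-13 + 256 - 8192)*56 = -7949*56 = -445144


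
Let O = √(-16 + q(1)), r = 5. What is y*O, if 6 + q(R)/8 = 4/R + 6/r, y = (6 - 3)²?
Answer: 36*I*√35/5 ≈ 42.596*I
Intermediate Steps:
y = 9 (y = 3² = 9)
q(R) = -192/5 + 32/R (q(R) = -48 + 8*(4/R + 6/5) = -48 + 8*(6/5 + 4/R) = -48 + (48/5 + 32/R) = -192/5 + 32/R)
O = 4*I*√35/5 (O = √(-16 + (-192/5 + 32/1)) = √(-16 + (-192/5 + 32*1)) = √(-16 + (-192/5 + 32)) = √(-16 - 32/5) = √(-112/5) = 4*I*√35/5 ≈ 4.7329*I)
y*O = 9*(4*I*√35/5) = 36*I*√35/5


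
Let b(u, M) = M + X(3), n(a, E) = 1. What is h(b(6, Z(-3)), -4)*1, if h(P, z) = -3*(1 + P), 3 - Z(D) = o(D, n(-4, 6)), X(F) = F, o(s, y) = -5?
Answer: -36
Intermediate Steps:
Z(D) = 8 (Z(D) = 3 - 1*(-5) = 3 + 5 = 8)
b(u, M) = 3 + M (b(u, M) = M + 3 = 3 + M)
h(P, z) = -3 - 3*P
h(b(6, Z(-3)), -4)*1 = (-3 - 3*(3 + 8))*1 = (-3 - 3*11)*1 = (-3 - 33)*1 = -36*1 = -36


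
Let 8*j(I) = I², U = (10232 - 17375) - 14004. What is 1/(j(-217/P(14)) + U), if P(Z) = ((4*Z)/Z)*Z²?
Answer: -100352/2122142783 ≈ -4.7288e-5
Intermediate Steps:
U = -21147 (U = -7143 - 14004 = -21147)
P(Z) = 4*Z²
j(I) = I²/8
1/(j(-217/P(14)) + U) = 1/((-217/(4*14²))²/8 - 21147) = 1/((-217/(4*196))²/8 - 21147) = 1/((-217/784)²/8 - 21147) = 1/((-217*1/784)²/8 - 21147) = 1/((-31/112)²/8 - 21147) = 1/((⅛)*(961/12544) - 21147) = 1/(961/100352 - 21147) = 1/(-2122142783/100352) = -100352/2122142783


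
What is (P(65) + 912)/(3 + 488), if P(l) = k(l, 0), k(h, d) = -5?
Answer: 907/491 ≈ 1.8472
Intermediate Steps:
P(l) = -5
(P(65) + 912)/(3 + 488) = (-5 + 912)/(3 + 488) = 907/491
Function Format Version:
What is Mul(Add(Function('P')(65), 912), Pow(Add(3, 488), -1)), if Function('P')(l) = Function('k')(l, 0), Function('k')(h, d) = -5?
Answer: Rational(907, 491) ≈ 1.8472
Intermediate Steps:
Function('P')(l) = -5
Mul(Add(Function('P')(65), 912), Pow(Add(3, 488), -1)) = Mul(Add(-5, 912), Pow(Add(3, 488), -1)) = Mul(907, Pow(491, -1)) = Mul(907, Rational(1, 491)) = Rational(907, 491)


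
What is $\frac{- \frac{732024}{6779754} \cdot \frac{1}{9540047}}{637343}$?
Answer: $- \frac{13556}{763385507368616671} \approx -1.7758 \cdot 10^{-14}$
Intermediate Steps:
$\frac{- \frac{732024}{6779754} \cdot \frac{1}{9540047}}{637343} = \left(-732024\right) \frac{1}{6779754} \cdot \frac{1}{9540047} \cdot \frac{1}{637343} = \left(- \frac{13556}{125551}\right) \frac{1}{9540047} \cdot \frac{1}{637343} = \left(- \frac{13556}{1197762440897}\right) \frac{1}{637343} = - \frac{13556}{763385507368616671}$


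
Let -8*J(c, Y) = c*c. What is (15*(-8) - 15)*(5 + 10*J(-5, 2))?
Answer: 14175/4 ≈ 3543.8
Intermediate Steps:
J(c, Y) = -c²/8 (J(c, Y) = -c*c/8 = -c²/8)
(15*(-8) - 15)*(5 + 10*J(-5, 2)) = (15*(-8) - 15)*(5 + 10*(-⅛*(-5)²)) = (-120 - 15)*(5 + 10*(-⅛*25)) = -135*(5 + 10*(-25/8)) = -135*(5 - 125/4) = -135*(-105/4) = 14175/4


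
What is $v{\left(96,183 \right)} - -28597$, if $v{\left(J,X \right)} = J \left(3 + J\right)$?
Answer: $38101$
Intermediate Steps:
$v{\left(96,183 \right)} - -28597 = 96 \left(3 + 96\right) - -28597 = 96 \cdot 99 + 28597 = 9504 + 28597 = 38101$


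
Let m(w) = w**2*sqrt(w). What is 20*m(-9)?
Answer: 4860*I ≈ 4860.0*I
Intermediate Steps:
m(w) = w**(5/2)
20*m(-9) = 20*(-9)**(5/2) = 20*(243*I) = 4860*I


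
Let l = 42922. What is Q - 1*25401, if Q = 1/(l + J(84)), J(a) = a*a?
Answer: -1269491177/49978 ≈ -25401.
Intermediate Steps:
J(a) = a**2
Q = 1/49978 (Q = 1/(42922 + 84**2) = 1/(42922 + 7056) = 1/49978 ≈ 2.0009e-5)
Q - 1*25401 = 1/49978 - 1*25401 = 1/49978 - 25401 = -1269491177/49978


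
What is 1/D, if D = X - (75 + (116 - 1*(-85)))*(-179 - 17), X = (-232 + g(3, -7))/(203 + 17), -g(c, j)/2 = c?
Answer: 110/5950441 ≈ 1.8486e-5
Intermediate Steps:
g(c, j) = -2*c
X = -119/110 (X = (-232 - 2*3)/(203 + 17) = (-232 - 6)/220 = -238*1/220 = -119/110 ≈ -1.0818)
D = 5950441/110 (D = -119/110 - (75 + (116 - 1*(-85)))*(-179 - 17) = -119/110 - (75 + (116 + 85))*(-196) = -119/110 - (75 + 201)*(-196) = -119/110 - 276*(-196) = -119/110 - 1*(-54096) = -119/110 + 54096 = 5950441/110 ≈ 54095.)
1/D = 1/(5950441/110) = 110/5950441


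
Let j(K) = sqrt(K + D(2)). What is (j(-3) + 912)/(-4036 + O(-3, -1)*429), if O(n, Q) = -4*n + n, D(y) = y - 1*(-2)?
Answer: -913/175 ≈ -5.2171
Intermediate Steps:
D(y) = 2 + y (D(y) = y + 2 = 2 + y)
j(K) = sqrt(4 + K) (j(K) = sqrt(K + (2 + 2)) = sqrt(K + 4) = sqrt(4 + K))
O(n, Q) = -3*n
(j(-3) + 912)/(-4036 + O(-3, -1)*429) = (sqrt(4 - 3) + 912)/(-4036 - 3*(-3)*429) = (sqrt(1) + 912)/(-4036 + 9*429) = (1 + 912)/(-4036 + 3861) = 913/(-175) = 913*(-1/175) = -913/175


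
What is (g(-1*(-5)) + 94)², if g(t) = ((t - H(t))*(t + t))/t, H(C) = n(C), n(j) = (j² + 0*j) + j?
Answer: 1936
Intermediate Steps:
n(j) = j + j² (n(j) = (j² + 0) + j = j² + j = j + j²)
H(C) = C*(1 + C)
g(t) = 2*t - 2*t*(1 + t) (g(t) = ((t - t*(1 + t))*(t + t))/t = ((t - t*(1 + t))*(2*t))/t = (2*t*(t - t*(1 + t)))/t = 2*t - 2*t*(1 + t))
(g(-1*(-5)) + 94)² = (-2*(-1*(-5))² + 94)² = (-2*5² + 94)² = (-2*25 + 94)² = (-50 + 94)² = 44² = 1936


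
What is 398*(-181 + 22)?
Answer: -63282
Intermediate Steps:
398*(-181 + 22) = 398*(-159) = -63282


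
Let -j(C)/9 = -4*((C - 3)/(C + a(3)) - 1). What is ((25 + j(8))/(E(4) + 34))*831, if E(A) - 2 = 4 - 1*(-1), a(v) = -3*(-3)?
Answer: -5817/697 ≈ -8.3458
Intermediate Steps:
a(v) = 9
E(A) = 7 (E(A) = 2 + (4 - 1*(-1)) = 2 + (4 + 1) = 2 + 5 = 7)
j(C) = -36 + 36*(-3 + C)/(9 + C) (j(C) = -(-36)*((C - 3)/(C + 9) - 1) = -(-36)*((-3 + C)/(9 + C) - 1) = -(-36)*(-1 + (-3 + C)/(9 + C)) = -9*(4 - 4*(-3 + C)/(9 + C)) = -36 + 36*(-3 + C)/(9 + C))
((25 + j(8))/(E(4) + 34))*831 = ((25 - 432/(9 + 8))/(7 + 34))*831 = ((25 - 432/17)/41)*831 = ((25 - 432*1/17)*(1/41))*831 = ((25 - 432/17)*(1/41))*831 = -7/17*1/41*831 = -7/697*831 = -5817/697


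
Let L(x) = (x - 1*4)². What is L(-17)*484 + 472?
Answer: 213916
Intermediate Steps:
L(x) = (-4 + x)² (L(x) = (x - 4)² = (-4 + x)²)
L(-17)*484 + 472 = (-4 - 17)²*484 + 472 = (-21)²*484 + 472 = 441*484 + 472 = 213444 + 472 = 213916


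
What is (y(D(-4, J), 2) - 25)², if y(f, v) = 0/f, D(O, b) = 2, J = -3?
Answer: 625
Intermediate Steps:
y(f, v) = 0
(y(D(-4, J), 2) - 25)² = (0 - 25)² = (-25)² = 625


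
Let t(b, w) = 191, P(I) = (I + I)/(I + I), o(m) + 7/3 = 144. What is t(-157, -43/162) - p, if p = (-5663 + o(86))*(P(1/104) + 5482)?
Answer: 90820985/3 ≈ 3.0274e+7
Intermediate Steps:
o(m) = 425/3 (o(m) = -7/3 + 144 = 425/3)
P(I) = 1 (P(I) = (2*I)/((2*I)) = (2*I)*(1/(2*I)) = 1)
p = -90820412/3 (p = (-5663 + 425/3)*(1 + 5482) = -16564/3*5483 = -90820412/3 ≈ -3.0273e+7)
t(-157, -43/162) - p = 191 - 1*(-90820412/3) = 191 + 90820412/3 = 90820985/3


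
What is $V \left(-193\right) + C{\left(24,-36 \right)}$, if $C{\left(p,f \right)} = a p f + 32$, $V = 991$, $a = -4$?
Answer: $-187775$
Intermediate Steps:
$C{\left(p,f \right)} = 32 - 4 f p$ ($C{\left(p,f \right)} = - 4 p f + 32 = - 4 f p + 32 = 32 - 4 f p$)
$V \left(-193\right) + C{\left(24,-36 \right)} = 991 \left(-193\right) - \left(-32 - 3456\right) = -191263 + \left(32 + 3456\right) = -191263 + 3488 = -187775$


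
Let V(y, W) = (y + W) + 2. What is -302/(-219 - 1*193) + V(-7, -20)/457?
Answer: 63857/94142 ≈ 0.67830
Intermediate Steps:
V(y, W) = 2 + W + y (V(y, W) = (W + y) + 2 = 2 + W + y)
-302/(-219 - 1*193) + V(-7, -20)/457 = -302/(-219 - 1*193) + (2 - 20 - 7)/457 = -302/(-219 - 193) - 25*1/457 = -302/(-412) - 25/457 = -302*(-1/412) - 25/457 = 151/206 - 25/457 = 63857/94142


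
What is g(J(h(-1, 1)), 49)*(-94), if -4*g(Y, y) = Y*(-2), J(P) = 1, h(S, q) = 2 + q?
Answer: -47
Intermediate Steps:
g(Y, y) = Y/2 (g(Y, y) = -Y*(-2)/4 = -(-1)*Y/2 = Y/2)
g(J(h(-1, 1)), 49)*(-94) = ((½)*1)*(-94) = (½)*(-94) = -47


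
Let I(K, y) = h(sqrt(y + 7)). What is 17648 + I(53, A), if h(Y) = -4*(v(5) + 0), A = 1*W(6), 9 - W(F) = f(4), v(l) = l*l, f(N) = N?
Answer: 17548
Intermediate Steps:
v(l) = l**2
W(F) = 5 (W(F) = 9 - 1*4 = 9 - 4 = 5)
A = 5 (A = 1*5 = 5)
h(Y) = -100 (h(Y) = -4*(5**2 + 0) = -4*(25 + 0) = -4*25 = -100)
I(K, y) = -100
17648 + I(53, A) = 17648 - 100 = 17548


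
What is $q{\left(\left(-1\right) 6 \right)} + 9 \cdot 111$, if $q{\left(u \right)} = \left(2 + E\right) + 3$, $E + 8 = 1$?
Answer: $997$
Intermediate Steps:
$E = -7$ ($E = -8 + 1 = -7$)
$q{\left(u \right)} = -2$ ($q{\left(u \right)} = \left(2 - 7\right) + 3 = -5 + 3 = -2$)
$q{\left(\left(-1\right) 6 \right)} + 9 \cdot 111 = -2 + 9 \cdot 111 = -2 + 999 = 997$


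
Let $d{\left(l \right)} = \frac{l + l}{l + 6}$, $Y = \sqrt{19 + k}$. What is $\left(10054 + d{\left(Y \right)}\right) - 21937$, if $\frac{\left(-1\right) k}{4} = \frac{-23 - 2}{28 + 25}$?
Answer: $- \frac{1057833}{89} + \frac{4 \sqrt{6519}}{89} \approx -11882.0$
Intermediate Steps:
$k = \frac{100}{53}$ ($k = - 4 \frac{-23 - 2}{28 + 25} = - 4 \left(- \frac{25}{53}\right) = - 4 \left(\left(-25\right) \frac{1}{53}\right) = \left(-4\right) \left(- \frac{25}{53}\right) = \frac{100}{53} \approx 1.8868$)
$Y = \frac{3 \sqrt{6519}}{53}$ ($Y = \sqrt{19 + \frac{100}{53}} = \sqrt{\frac{1107}{53}} = \frac{3 \sqrt{6519}}{53} \approx 4.5702$)
$d{\left(l \right)} = \frac{2 l}{6 + l}$
$\left(10054 + d{\left(Y \right)}\right) - 21937 = \left(10054 + \frac{2 \frac{3 \sqrt{6519}}{53}}{6 + \frac{3 \sqrt{6519}}{53}}\right) - 21937 = \left(10054 + \frac{6 \sqrt{6519}}{53 \left(6 + \frac{3 \sqrt{6519}}{53}\right)}\right) - 21937 = -11883 + \frac{6 \sqrt{6519}}{53 \left(6 + \frac{3 \sqrt{6519}}{53}\right)}$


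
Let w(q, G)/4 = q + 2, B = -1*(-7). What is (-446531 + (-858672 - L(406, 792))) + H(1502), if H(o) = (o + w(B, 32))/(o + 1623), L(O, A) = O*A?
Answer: -5083607837/3125 ≈ -1.6268e+6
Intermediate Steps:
B = 7
w(q, G) = 8 + 4*q (w(q, G) = 4*(q + 2) = 4*(2 + q) = 8 + 4*q)
L(O, A) = A*O
H(o) = (36 + o)/(1623 + o) (H(o) = (o + (8 + 4*7))/(o + 1623) = (o + (8 + 28))/(1623 + o) = (o + 36)/(1623 + o) = (36 + o)/(1623 + o))
(-446531 + (-858672 - L(406, 792))) + H(1502) = (-446531 + (-858672 - 792*406)) + (36 + 1502)/(1623 + 1502) = (-446531 + (-858672 - 1*321552)) + 1538/3125 = (-446531 + (-858672 - 321552)) + (1/3125)*1538 = (-446531 - 1180224) + 1538/3125 = -1626755 + 1538/3125 = -5083607837/3125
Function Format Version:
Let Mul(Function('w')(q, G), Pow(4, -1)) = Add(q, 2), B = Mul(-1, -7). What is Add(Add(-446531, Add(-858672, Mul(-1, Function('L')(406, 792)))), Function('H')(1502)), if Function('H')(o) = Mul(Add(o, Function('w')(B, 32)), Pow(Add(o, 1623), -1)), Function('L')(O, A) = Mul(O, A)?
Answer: Rational(-5083607837, 3125) ≈ -1.6268e+6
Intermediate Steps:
B = 7
Function('w')(q, G) = Add(8, Mul(4, q)) (Function('w')(q, G) = Mul(4, Add(q, 2)) = Mul(4, Add(2, q)) = Add(8, Mul(4, q)))
Function('L')(O, A) = Mul(A, O)
Function('H')(o) = Mul(Pow(Add(1623, o), -1), Add(36, o)) (Function('H')(o) = Mul(Add(o, Add(8, Mul(4, 7))), Pow(Add(o, 1623), -1)) = Mul(Add(o, Add(8, 28)), Pow(Add(1623, o), -1)) = Mul(Add(o, 36), Pow(Add(1623, o), -1)) = Mul(Add(36, o), Pow(Add(1623, o), -1)) = Mul(Pow(Add(1623, o), -1), Add(36, o)))
Add(Add(-446531, Add(-858672, Mul(-1, Function('L')(406, 792)))), Function('H')(1502)) = Add(Add(-446531, Add(-858672, Mul(-1, Mul(792, 406)))), Mul(Pow(Add(1623, 1502), -1), Add(36, 1502))) = Add(Add(-446531, Add(-858672, Mul(-1, 321552))), Mul(Pow(3125, -1), 1538)) = Add(Add(-446531, Add(-858672, -321552)), Mul(Rational(1, 3125), 1538)) = Add(Add(-446531, -1180224), Rational(1538, 3125)) = Add(-1626755, Rational(1538, 3125)) = Rational(-5083607837, 3125)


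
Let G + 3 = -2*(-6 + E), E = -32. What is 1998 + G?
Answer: 2071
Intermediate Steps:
G = 73 (G = -3 - 2*(-6 - 32) = -3 - 2*(-38) = -3 + 76 = 73)
1998 + G = 1998 + 73 = 2071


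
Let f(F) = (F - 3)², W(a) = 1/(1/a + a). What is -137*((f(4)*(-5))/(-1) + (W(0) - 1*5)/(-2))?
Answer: -2055/2 ≈ -1027.5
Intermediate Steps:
W(a) = 1/(a + 1/a) (W(a) = 1/(1/a + a) = 1/(a + 1/a))
f(F) = (-3 + F)²
-137*((f(4)*(-5))/(-1) + (W(0) - 1*5)/(-2)) = -137*(((-3 + 4)²*(-5))/(-1) + (0/(1 + 0²) - 1*5)/(-2)) = -137*((1²*(-5))*(-1) + (0/(1 + 0) - 5)*(-½)) = -137*((1*(-5))*(-1) + (0/1 - 5)*(-½)) = -137*(-5*(-1) + (0*1 - 5)*(-½)) = -137*(5 + (0 - 5)*(-½)) = -137*(5 - 5*(-½)) = -137*(5 + 5/2) = -137*15/2 = -2055/2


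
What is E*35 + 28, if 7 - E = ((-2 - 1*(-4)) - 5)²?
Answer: -42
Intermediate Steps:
E = -2 (E = 7 - ((-2 - 1*(-4)) - 5)² = 7 - ((-2 + 4) - 5)² = 7 - (2 - 5)² = 7 - 1*(-3)² = 7 - 1*9 = 7 - 9 = -2)
E*35 + 28 = -2*35 + 28 = -70 + 28 = -42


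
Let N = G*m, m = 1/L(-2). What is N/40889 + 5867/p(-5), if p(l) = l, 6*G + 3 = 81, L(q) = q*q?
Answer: -959582987/817780 ≈ -1173.4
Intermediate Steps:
L(q) = q²
G = 13 (G = -½ + (⅙)*81 = -½ + 27/2 = 13)
m = ¼ (m = 1/((-2)²) = 1/4 = ¼ ≈ 0.25000)
N = 13/4 (N = 13*(¼) = 13/4 ≈ 3.2500)
N/40889 + 5867/p(-5) = (13/4)/40889 + 5867/(-5) = (13/4)*(1/40889) + 5867*(-⅕) = 13/163556 - 5867/5 = -959582987/817780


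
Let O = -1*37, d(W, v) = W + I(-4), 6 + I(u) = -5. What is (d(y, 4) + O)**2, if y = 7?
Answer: 1681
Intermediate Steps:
I(u) = -11 (I(u) = -6 - 5 = -11)
d(W, v) = -11 + W (d(W, v) = W - 11 = -11 + W)
O = -37
(d(y, 4) + O)**2 = ((-11 + 7) - 37)**2 = (-4 - 37)**2 = (-41)**2 = 1681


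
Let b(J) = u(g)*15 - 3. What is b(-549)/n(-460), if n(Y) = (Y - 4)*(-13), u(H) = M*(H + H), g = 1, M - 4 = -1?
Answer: 3/208 ≈ 0.014423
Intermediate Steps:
M = 3 (M = 4 - 1 = 3)
u(H) = 6*H (u(H) = 3*(H + H) = 3*(2*H) = 6*H)
b(J) = 87 (b(J) = (6*1)*15 - 3 = 6*15 - 3 = 90 - 3 = 87)
n(Y) = 52 - 13*Y (n(Y) = (-4 + Y)*(-13) = 52 - 13*Y)
b(-549)/n(-460) = 87/(52 - 13*(-460)) = 87/(52 + 5980) = 87/6032 = 87*(1/6032) = 3/208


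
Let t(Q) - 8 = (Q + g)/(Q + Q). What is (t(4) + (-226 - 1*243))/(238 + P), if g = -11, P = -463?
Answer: 739/360 ≈ 2.0528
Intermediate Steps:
t(Q) = 8 + (-11 + Q)/(2*Q) (t(Q) = 8 + (Q - 11)/(Q + Q) = 8 + (-11 + Q)/((2*Q)) = 8 + (-11 + Q)*(1/(2*Q)) = 8 + (-11 + Q)/(2*Q))
(t(4) + (-226 - 1*243))/(238 + P) = ((½)*(-11 + 17*4)/4 + (-226 - 1*243))/(238 - 463) = ((½)*(¼)*(-11 + 68) + (-226 - 243))/(-225) = ((½)*(¼)*57 - 469)*(-1/225) = (57/8 - 469)*(-1/225) = -3695/8*(-1/225) = 739/360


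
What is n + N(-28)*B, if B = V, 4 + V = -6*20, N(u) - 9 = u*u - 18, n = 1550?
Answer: -94550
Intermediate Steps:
N(u) = -9 + u² (N(u) = 9 + (u*u - 18) = 9 + (u² - 18) = 9 + (-18 + u²) = -9 + u²)
V = -124 (V = -4 - 6*20 = -4 - 120 = -124)
B = -124
n + N(-28)*B = 1550 + (-9 + (-28)²)*(-124) = 1550 + (-9 + 784)*(-124) = 1550 + 775*(-124) = 1550 - 96100 = -94550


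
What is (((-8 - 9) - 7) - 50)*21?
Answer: -1554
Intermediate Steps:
(((-8 - 9) - 7) - 50)*21 = ((-17 - 7) - 50)*21 = (-24 - 50)*21 = -74*21 = -1554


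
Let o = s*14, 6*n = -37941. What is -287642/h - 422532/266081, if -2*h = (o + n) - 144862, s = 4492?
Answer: -380761322548/46988574195 ≈ -8.1033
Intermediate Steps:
n = -12647/2 (n = (⅙)*(-37941) = -12647/2 ≈ -6323.5)
o = 62888 (o = 4492*14 = 62888)
h = 176595/4 (h = -((62888 - 12647/2) - 144862)/2 = -(113129/2 - 144862)/2 = -½*(-176595/2) = 176595/4 ≈ 44149.)
-287642/h - 422532/266081 = -287642/176595/4 - 422532/266081 = -287642*4/176595 - 422532*1/266081 = -1150568/176595 - 422532/266081 = -380761322548/46988574195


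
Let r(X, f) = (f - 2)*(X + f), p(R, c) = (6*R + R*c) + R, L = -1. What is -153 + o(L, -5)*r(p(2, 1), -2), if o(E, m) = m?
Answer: 127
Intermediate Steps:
p(R, c) = 7*R + R*c
r(X, f) = (-2 + f)*(X + f)
-153 + o(L, -5)*r(p(2, 1), -2) = -153 - 5*((-2)**2 - 4*(7 + 1) - 2*(-2) + (2*(7 + 1))*(-2)) = -153 - 5*(4 - 4*8 + 4 + (2*8)*(-2)) = -153 - 5*(4 - 2*16 + 4 + 16*(-2)) = -153 - 5*(4 - 32 + 4 - 32) = -153 - 5*(-56) = -153 + 280 = 127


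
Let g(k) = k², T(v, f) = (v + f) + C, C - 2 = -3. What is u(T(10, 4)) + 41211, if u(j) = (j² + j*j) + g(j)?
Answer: 41718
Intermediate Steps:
C = -1 (C = 2 - 3 = -1)
T(v, f) = -1 + f + v (T(v, f) = (v + f) - 1 = (f + v) - 1 = -1 + f + v)
u(j) = 3*j² (u(j) = (j² + j*j) + j² = (j² + j²) + j² = 2*j² + j² = 3*j²)
u(T(10, 4)) + 41211 = 3*(-1 + 4 + 10)² + 41211 = 3*13² + 41211 = 3*169 + 41211 = 507 + 41211 = 41718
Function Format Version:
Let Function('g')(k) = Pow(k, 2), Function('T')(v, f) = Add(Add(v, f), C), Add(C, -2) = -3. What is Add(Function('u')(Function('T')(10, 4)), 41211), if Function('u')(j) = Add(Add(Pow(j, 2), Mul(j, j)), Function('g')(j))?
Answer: 41718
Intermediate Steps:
C = -1 (C = Add(2, -3) = -1)
Function('T')(v, f) = Add(-1, f, v) (Function('T')(v, f) = Add(Add(v, f), -1) = Add(Add(f, v), -1) = Add(-1, f, v))
Function('u')(j) = Mul(3, Pow(j, 2)) (Function('u')(j) = Add(Add(Pow(j, 2), Mul(j, j)), Pow(j, 2)) = Add(Add(Pow(j, 2), Pow(j, 2)), Pow(j, 2)) = Add(Mul(2, Pow(j, 2)), Pow(j, 2)) = Mul(3, Pow(j, 2)))
Add(Function('u')(Function('T')(10, 4)), 41211) = Add(Mul(3, Pow(Add(-1, 4, 10), 2)), 41211) = Add(Mul(3, Pow(13, 2)), 41211) = Add(Mul(3, 169), 41211) = Add(507, 41211) = 41718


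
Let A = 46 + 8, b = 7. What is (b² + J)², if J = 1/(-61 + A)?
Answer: 116964/49 ≈ 2387.0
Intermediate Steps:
A = 54
J = -⅐ (J = 1/(-61 + 54) = 1/(-7) = -⅐ ≈ -0.14286)
(b² + J)² = (7² - ⅐)² = (49 - ⅐)² = (342/7)² = 116964/49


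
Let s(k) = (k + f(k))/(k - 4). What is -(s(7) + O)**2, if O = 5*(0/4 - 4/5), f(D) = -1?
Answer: -4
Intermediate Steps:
s(k) = (-1 + k)/(-4 + k) (s(k) = (k - 1)/(k - 4) = (-1 + k)/(-4 + k))
O = -4 (O = 5*(0*(1/4) - 4*1/5) = 5*(0 - 4/5) = 5*(-4/5) = -4)
-(s(7) + O)**2 = -((-1 + 7)/(-4 + 7) - 4)**2 = -(6/3 - 4)**2 = -((1/3)*6 - 4)**2 = -(2 - 4)**2 = -1*(-2)**2 = -1*4 = -4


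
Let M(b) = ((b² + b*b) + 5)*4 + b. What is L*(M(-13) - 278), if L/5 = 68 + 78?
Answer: 789130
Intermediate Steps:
M(b) = 20 + b + 8*b² (M(b) = ((b² + b²) + 5)*4 + b = (2*b² + 5)*4 + b = (5 + 2*b²)*4 + b = (20 + 8*b²) + b = 20 + b + 8*b²)
L = 730 (L = 5*(68 + 78) = 5*146 = 730)
L*(M(-13) - 278) = 730*((20 - 13 + 8*(-13)²) - 278) = 730*((20 - 13 + 8*169) - 278) = 730*((20 - 13 + 1352) - 278) = 730*(1359 - 278) = 730*1081 = 789130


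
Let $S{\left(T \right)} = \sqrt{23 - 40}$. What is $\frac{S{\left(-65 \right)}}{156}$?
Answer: $\frac{i \sqrt{17}}{156} \approx 0.02643 i$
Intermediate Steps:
$S{\left(T \right)} = i \sqrt{17}$ ($S{\left(T \right)} = \sqrt{-17} = i \sqrt{17}$)
$\frac{S{\left(-65 \right)}}{156} = \frac{i \sqrt{17}}{156}$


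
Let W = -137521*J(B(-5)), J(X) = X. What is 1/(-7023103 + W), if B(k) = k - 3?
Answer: -1/5922935 ≈ -1.6884e-7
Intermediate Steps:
B(k) = -3 + k
W = 1100168 (W = -137521*(-3 - 5) = -137521*(-8) = 1100168)
1/(-7023103 + W) = 1/(-7023103 + 1100168) = 1/(-5922935) = -1/5922935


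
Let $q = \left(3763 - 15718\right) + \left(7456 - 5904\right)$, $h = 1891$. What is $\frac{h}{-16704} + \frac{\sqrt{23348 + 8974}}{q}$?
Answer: $- \frac{1891}{16704} - \frac{\sqrt{32322}}{10403} \approx -0.13049$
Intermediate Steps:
$q = -10403$ ($q = -11955 + \left(7456 - 5904\right) = -11955 + 1552 = -10403$)
$\frac{h}{-16704} + \frac{\sqrt{23348 + 8974}}{q} = \frac{1891}{-16704} + \frac{\sqrt{23348 + 8974}}{-10403} = 1891 \left(- \frac{1}{16704}\right) + \sqrt{32322} \left(- \frac{1}{10403}\right) = - \frac{1891}{16704} - \frac{\sqrt{32322}}{10403}$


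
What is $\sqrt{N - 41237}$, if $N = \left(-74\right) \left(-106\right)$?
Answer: $i \sqrt{33393} \approx 182.74 i$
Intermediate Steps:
$N = 7844$
$\sqrt{N - 41237} = \sqrt{7844 - 41237} = \sqrt{-33393} = i \sqrt{33393}$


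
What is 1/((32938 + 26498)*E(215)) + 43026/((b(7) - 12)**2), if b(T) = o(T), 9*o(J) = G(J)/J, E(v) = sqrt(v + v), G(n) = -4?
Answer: 85385097/288800 + sqrt(430)/25557480 ≈ 295.65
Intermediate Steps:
E(v) = sqrt(2)*sqrt(v) (E(v) = sqrt(2*v) = sqrt(2)*sqrt(v))
o(J) = -4/(9*J) (o(J) = (-4/J)/9 = -4/(9*J))
b(T) = -4/(9*T)
1/((32938 + 26498)*E(215)) + 43026/((b(7) - 12)**2) = 1/((32938 + 26498)*((sqrt(2)*sqrt(215)))) + 43026/((-4/9/7 - 12)**2) = 1/(59436*(sqrt(430))) + 43026/((-4/9*1/7 - 12)**2) = (sqrt(430)/430)/59436 + 43026/((-4/63 - 12)**2) = sqrt(430)/25557480 + 43026/((-760/63)**2) = sqrt(430)/25557480 + 43026/(577600/3969) = sqrt(430)/25557480 + 43026*(3969/577600) = sqrt(430)/25557480 + 85385097/288800 = 85385097/288800 + sqrt(430)/25557480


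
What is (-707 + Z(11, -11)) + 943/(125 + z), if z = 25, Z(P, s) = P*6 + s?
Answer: -96857/150 ≈ -645.71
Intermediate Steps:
Z(P, s) = s + 6*P (Z(P, s) = 6*P + s = s + 6*P)
(-707 + Z(11, -11)) + 943/(125 + z) = (-707 + (-11 + 6*11)) + 943/(125 + 25) = (-707 + (-11 + 66)) + 943/150 = (-707 + 55) + 943*(1/150) = -652 + 943/150 = -96857/150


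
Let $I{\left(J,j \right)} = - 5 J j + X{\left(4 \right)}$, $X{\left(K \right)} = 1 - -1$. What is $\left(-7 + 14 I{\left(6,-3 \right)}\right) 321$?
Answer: $411201$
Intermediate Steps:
$X{\left(K \right)} = 2$ ($X{\left(K \right)} = 1 + 1 = 2$)
$I{\left(J,j \right)} = 2 - 5 J j$ ($I{\left(J,j \right)} = - 5 J j + 2 = 2 - 5 J j$)
$\left(-7 + 14 I{\left(6,-3 \right)}\right) 321 = \left(-7 + 14 \left(2 - 30 \left(-3\right)\right)\right) 321 = \left(-7 + 14 \left(2 + 90\right)\right) 321 = \left(-7 + 14 \cdot 92\right) 321 = \left(-7 + 1288\right) 321 = 1281 \cdot 321 = 411201$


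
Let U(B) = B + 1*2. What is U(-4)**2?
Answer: 4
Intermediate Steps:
U(B) = 2 + B (U(B) = B + 2 = 2 + B)
U(-4)**2 = (2 - 4)**2 = (-2)**2 = 4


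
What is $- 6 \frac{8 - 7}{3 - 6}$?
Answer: $2$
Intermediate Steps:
$- 6 \frac{8 - 7}{3 - 6} = - 6 \cdot 1 \frac{1}{-3} = - 6 \cdot 1 \left(- \frac{1}{3}\right) = \left(-6\right) \left(- \frac{1}{3}\right) = 2$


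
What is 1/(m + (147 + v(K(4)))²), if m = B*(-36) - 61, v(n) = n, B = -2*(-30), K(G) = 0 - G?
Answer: 1/18228 ≈ 5.4861e-5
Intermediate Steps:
K(G) = -G
B = 60
m = -2221 (m = 60*(-36) - 61 = -2160 - 61 = -2221)
1/(m + (147 + v(K(4)))²) = 1/(-2221 + (147 - 1*4)²) = 1/(-2221 + (147 - 4)²) = 1/(-2221 + 143²) = 1/(-2221 + 20449) = 1/18228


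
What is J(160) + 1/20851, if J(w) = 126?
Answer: 2627227/20851 ≈ 126.00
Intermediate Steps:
J(160) + 1/20851 = 126 + 1/20851 = 2627227/20851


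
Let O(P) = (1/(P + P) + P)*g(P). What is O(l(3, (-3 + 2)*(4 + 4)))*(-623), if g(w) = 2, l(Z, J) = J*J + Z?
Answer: -5593917/67 ≈ -83491.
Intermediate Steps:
l(Z, J) = Z + J**2 (l(Z, J) = J**2 + Z = Z + J**2)
O(P) = 1/P + 2*P (O(P) = (1/(P + P) + P)*2 = (1/(2*P) + P)*2 = (P + 1/(2*P))*2 = 1/P + 2*P)
O(l(3, (-3 + 2)*(4 + 4)))*(-623) = (1/(3 + ((-3 + 2)*(4 + 4))**2) + 2*(3 + ((-3 + 2)*(4 + 4))**2))*(-623) = (1/(3 + (-1*8)**2) + 2*(3 + (-1*8)**2))*(-623) = (1/(3 + (-8)**2) + 2*(3 + (-8)**2))*(-623) = (1/(3 + 64) + 2*(3 + 64))*(-623) = (1/67 + 2*67)*(-623) = (1/67 + 134)*(-623) = (8979/67)*(-623) = -5593917/67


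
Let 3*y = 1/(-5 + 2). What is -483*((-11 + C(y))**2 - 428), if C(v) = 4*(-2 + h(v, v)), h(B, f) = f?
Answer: 650923/27 ≈ 24108.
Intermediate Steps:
y = -1/9 (y = (1/(-5 + 2))/3 = (1/(-3))/3 = (1*(-1/3))/3 = (1/3)*(-1/3) = -1/9 ≈ -0.11111)
C(v) = -8 + 4*v (C(v) = 4*(-2 + v) = -8 + 4*v)
-483*((-11 + C(y))**2 - 428) = -483*((-11 + (-8 + 4*(-1/9)))**2 - 428) = -483*((-11 + (-8 - 4/9))**2 - 428) = -483*((-11 - 76/9)**2 - 428) = -483*((-175/9)**2 - 428) = -483*(30625/81 - 428) = -483*(-4043/81) = 650923/27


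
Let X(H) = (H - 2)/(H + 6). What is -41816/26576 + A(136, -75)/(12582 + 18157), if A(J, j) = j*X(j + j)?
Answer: -241403617/153172437 ≈ -1.5760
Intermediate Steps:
X(H) = (-2 + H)/(6 + H)
A(J, j) = j*(-2 + 2*j)/(6 + 2*j) (A(J, j) = j*((-2 + (j + j))/(6 + (j + j))) = j*((-2 + 2*j)/(6 + 2*j)) = j*(-2 + 2*j)/(6 + 2*j))
-41816/26576 + A(136, -75)/(12582 + 18157) = -41816/26576 + (-75*(-1 - 75)/(3 - 75))/(12582 + 18157) = -41816*1/26576 - 75*(-76)/(-72)/30739 = -5227/3322 - 75*(-1/72)*(-76)*(1/30739) = -5227/3322 - 475/6*1/30739 = -5227/3322 - 475/184434 = -241403617/153172437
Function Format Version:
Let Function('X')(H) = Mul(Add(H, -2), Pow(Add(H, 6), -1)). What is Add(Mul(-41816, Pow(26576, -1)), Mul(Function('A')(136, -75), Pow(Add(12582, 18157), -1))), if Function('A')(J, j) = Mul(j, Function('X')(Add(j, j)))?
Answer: Rational(-241403617, 153172437) ≈ -1.5760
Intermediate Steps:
Function('X')(H) = Mul(Pow(Add(6, H), -1), Add(-2, H)) (Function('X')(H) = Mul(Add(-2, H), Pow(Add(6, H), -1)) = Mul(Pow(Add(6, H), -1), Add(-2, H)))
Function('A')(J, j) = Mul(j, Pow(Add(6, Mul(2, j)), -1), Add(-2, Mul(2, j))) (Function('A')(J, j) = Mul(j, Mul(Pow(Add(6, Add(j, j)), -1), Add(-2, Add(j, j)))) = Mul(j, Mul(Pow(Add(6, Mul(2, j)), -1), Add(-2, Mul(2, j)))) = Mul(j, Pow(Add(6, Mul(2, j)), -1), Add(-2, Mul(2, j))))
Add(Mul(-41816, Pow(26576, -1)), Mul(Function('A')(136, -75), Pow(Add(12582, 18157), -1))) = Add(Mul(-41816, Pow(26576, -1)), Mul(Mul(-75, Pow(Add(3, -75), -1), Add(-1, -75)), Pow(Add(12582, 18157), -1))) = Add(Mul(-41816, Rational(1, 26576)), Mul(Mul(-75, Pow(-72, -1), -76), Pow(30739, -1))) = Add(Rational(-5227, 3322), Mul(Mul(-75, Rational(-1, 72), -76), Rational(1, 30739))) = Add(Rational(-5227, 3322), Mul(Rational(-475, 6), Rational(1, 30739))) = Add(Rational(-5227, 3322), Rational(-475, 184434)) = Rational(-241403617, 153172437)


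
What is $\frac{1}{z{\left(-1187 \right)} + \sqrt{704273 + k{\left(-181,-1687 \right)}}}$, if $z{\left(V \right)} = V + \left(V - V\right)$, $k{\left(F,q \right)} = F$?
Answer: $- \frac{1187}{704877} - \frac{2 \sqrt{176023}}{704877} \approx -0.0028744$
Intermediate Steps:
$z{\left(V \right)} = V$ ($z{\left(V \right)} = V + 0 = V$)
$\frac{1}{z{\left(-1187 \right)} + \sqrt{704273 + k{\left(-181,-1687 \right)}}} = \frac{1}{-1187 + \sqrt{704273 - 181}} = \frac{1}{-1187 + \sqrt{704092}} = \frac{1}{-1187 + 2 \sqrt{176023}}$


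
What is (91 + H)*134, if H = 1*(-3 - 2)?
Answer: 11524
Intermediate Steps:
H = -5 (H = 1*(-5) = -5)
(91 + H)*134 = (91 - 5)*134 = 86*134 = 11524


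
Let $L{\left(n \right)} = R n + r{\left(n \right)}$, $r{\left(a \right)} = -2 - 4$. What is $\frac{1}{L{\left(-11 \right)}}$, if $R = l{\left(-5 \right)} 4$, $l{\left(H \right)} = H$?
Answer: $\frac{1}{214} \approx 0.0046729$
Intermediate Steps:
$r{\left(a \right)} = -6$
$R = -20$ ($R = \left(-5\right) 4 = -20$)
$L{\left(n \right)} = -6 - 20 n$ ($L{\left(n \right)} = - 20 n - 6 = -6 - 20 n$)
$\frac{1}{L{\left(-11 \right)}} = \frac{1}{-6 - -220} = \frac{1}{-6 + 220} = \frac{1}{214}$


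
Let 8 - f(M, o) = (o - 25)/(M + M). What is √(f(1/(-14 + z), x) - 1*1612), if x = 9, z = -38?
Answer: 2*I*√505 ≈ 44.944*I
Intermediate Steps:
f(M, o) = 8 - (-25 + o)/(2*M) (f(M, o) = 8 - (o - 25)/(M + M) = 8 - (-25 + o)/(2*M))
√(f(1/(-14 + z), x) - 1*1612) = √((25 - 1*9 + 16/(-14 - 38))/(2*(1/(-14 - 38))) - 1*1612) = √((25 - 9 + 16/(-52))/(2*(1/(-52))) - 1612) = √((25 - 9 + 16*(-1/52))/(2*(-1/52)) - 1612) = √((½)*(-52)*(25 - 9 - 4/13) - 1612) = √((½)*(-52)*(204/13) - 1612) = √(-408 - 1612) = √(-2020) = 2*I*√505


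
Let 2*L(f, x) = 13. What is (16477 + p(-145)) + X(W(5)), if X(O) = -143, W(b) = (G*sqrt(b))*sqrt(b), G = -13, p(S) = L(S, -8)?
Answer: 32681/2 ≈ 16341.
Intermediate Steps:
L(f, x) = 13/2 (L(f, x) = (1/2)*13 = 13/2)
p(S) = 13/2
W(b) = -13*b (W(b) = (-13*sqrt(b))*sqrt(b) = -13*b)
(16477 + p(-145)) + X(W(5)) = (16477 + 13/2) - 143 = 32967/2 - 143 = 32681/2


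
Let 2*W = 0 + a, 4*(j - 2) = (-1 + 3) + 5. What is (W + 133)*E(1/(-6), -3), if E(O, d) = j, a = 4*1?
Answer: 2025/4 ≈ 506.25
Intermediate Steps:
a = 4
j = 15/4 (j = 2 + ((-1 + 3) + 5)/4 = 2 + (2 + 5)/4 = 2 + (1/4)*7 = 2 + 7/4 = 15/4 ≈ 3.7500)
E(O, d) = 15/4
W = 2 (W = (0 + 4)/2 = (1/2)*4 = 2)
(W + 133)*E(1/(-6), -3) = (2 + 133)*(15/4) = 135*(15/4) = 2025/4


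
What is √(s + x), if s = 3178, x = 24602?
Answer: 2*√6945 ≈ 166.67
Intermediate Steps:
√(s + x) = √(3178 + 24602) = √27780 = 2*√6945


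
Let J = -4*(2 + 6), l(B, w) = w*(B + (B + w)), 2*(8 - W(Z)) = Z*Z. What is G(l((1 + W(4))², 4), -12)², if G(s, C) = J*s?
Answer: 589824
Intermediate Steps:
W(Z) = 8 - Z²/2 (W(Z) = 8 - Z*Z/2 = 8 - Z²/2)
l(B, w) = w*(w + 2*B)
J = -32 (J = -4*8 = -32)
G(s, C) = -32*s
G(l((1 + W(4))², 4), -12)² = (-128*(4 + 2*(1 + (8 - ½*4²))²))² = (-128*(4 + 2*(1 + (8 - ½*16))²))² = (-128*(4 + 2*(1 + (8 - 8))²))² = (-128*(4 + 2*(1 + 0)²))² = (-128*(4 + 2*1²))² = (-128*(4 + 2*1))² = (-128*(4 + 2))² = (-128*6)² = (-32*24)² = (-768)² = 589824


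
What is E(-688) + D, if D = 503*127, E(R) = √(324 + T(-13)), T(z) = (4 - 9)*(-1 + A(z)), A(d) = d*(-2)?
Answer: 63881 + √199 ≈ 63895.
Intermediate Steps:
A(d) = -2*d
T(z) = 5 + 10*z (T(z) = (4 - 9)*(-1 - 2*z) = -5*(-1 - 2*z) = 5 + 10*z)
E(R) = √199 (E(R) = √(324 + (5 + 10*(-13))) = √(324 + (5 - 130)) = √(324 - 125) = √199)
D = 63881
E(-688) + D = √199 + 63881 = 63881 + √199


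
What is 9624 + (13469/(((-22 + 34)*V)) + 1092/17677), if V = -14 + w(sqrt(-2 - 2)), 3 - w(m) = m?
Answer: 252567803357/26515500 + 13469*I/750 ≈ 9525.3 + 17.959*I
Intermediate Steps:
w(m) = 3 - m
V = -11 - 2*I (V = -14 + (3 - sqrt(-2 - 2)) = -14 + (3 - sqrt(-4)) = -14 + (3 - 2*I) = -11 - 2*I ≈ -11.0 - 2.0*I)
9624 + (13469/(((-22 + 34)*V)) + 1092/17677) = 9624 + (13469/(((-22 + 34)*(-11 - 2*I))) + 1092/17677) = 9624 + (13469/((12*(-11 - 2*I))) + 1092*(1/17677)) = 9624 + (13469/(-132 - 24*I) + 1092/17677) = 9624 + (13469*((-132 + 24*I)/18000) + 1092/17677) = 9624 + (13469*(-132 + 24*I)/18000 + 1092/17677) = 9624 + (1092/17677 + 13469*(-132 + 24*I)/18000) = 170124540/17677 + 13469*(-132 + 24*I)/18000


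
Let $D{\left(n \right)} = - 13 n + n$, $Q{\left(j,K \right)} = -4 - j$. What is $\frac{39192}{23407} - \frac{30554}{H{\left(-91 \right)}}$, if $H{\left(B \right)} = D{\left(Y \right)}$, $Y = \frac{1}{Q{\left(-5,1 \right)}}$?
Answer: $\frac{357823891}{140442} \approx 2547.8$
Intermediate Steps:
$Y = 1$ ($Y = \frac{1}{-4 - -5} = \frac{1}{-4 + 5} = 1^{-1} = 1$)
$D{\left(n \right)} = - 12 n$
$H{\left(B \right)} = -12$ ($H{\left(B \right)} = \left(-12\right) 1 = -12$)
$\frac{39192}{23407} - \frac{30554}{H{\left(-91 \right)}} = \frac{39192}{23407} - \frac{30554}{-12} = 39192 \cdot \frac{1}{23407} - - \frac{15277}{6} = \frac{39192}{23407} + \frac{15277}{6} = \frac{357823891}{140442}$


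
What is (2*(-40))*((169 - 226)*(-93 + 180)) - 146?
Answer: 396574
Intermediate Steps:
(2*(-40))*((169 - 226)*(-93 + 180)) - 146 = -(-4560)*87 - 146 = -80*(-4959) - 146 = 396720 - 146 = 396574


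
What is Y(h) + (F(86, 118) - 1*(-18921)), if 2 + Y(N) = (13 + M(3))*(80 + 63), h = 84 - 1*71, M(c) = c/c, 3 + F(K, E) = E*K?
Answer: 31066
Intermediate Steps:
F(K, E) = -3 + E*K
M(c) = 1
h = 13 (h = 84 - 71 = 13)
Y(N) = 2000 (Y(N) = -2 + (13 + 1)*(80 + 63) = -2 + 14*143 = -2 + 2002 = 2000)
Y(h) + (F(86, 118) - 1*(-18921)) = 2000 + ((-3 + 118*86) - 1*(-18921)) = 2000 + ((-3 + 10148) + 18921) = 2000 + (10145 + 18921) = 2000 + 29066 = 31066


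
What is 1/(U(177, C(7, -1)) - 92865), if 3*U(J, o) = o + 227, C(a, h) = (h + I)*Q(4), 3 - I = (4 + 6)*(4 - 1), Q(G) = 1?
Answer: -3/278396 ≈ -1.0776e-5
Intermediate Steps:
I = -27 (I = 3 - (4 + 6)*(4 - 1) = 3 - 10*3 = 3 - 1*30 = 3 - 30 = -27)
C(a, h) = -27 + h (C(a, h) = (h - 27)*1 = (-27 + h)*1 = -27 + h)
U(J, o) = 227/3 + o/3 (U(J, o) = (o + 227)/3 = (227 + o)/3 = 227/3 + o/3)
1/(U(177, C(7, -1)) - 92865) = 1/((227/3 + (-27 - 1)/3) - 92865) = 1/((227/3 + (⅓)*(-28)) - 92865) = 1/((227/3 - 28/3) - 92865) = 1/(199/3 - 92865) = 1/(-278396/3) = -3/278396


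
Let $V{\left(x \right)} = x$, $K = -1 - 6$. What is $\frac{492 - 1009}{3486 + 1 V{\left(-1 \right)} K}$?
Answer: $- \frac{517}{3493} \approx -0.14801$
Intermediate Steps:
$K = -7$
$\frac{492 - 1009}{3486 + 1 V{\left(-1 \right)} K} = \frac{492 - 1009}{3486 + 1 \left(-1\right) \left(-7\right)} = - \frac{517}{3486 - -7} = - \frac{517}{3486 + 7} = - \frac{517}{3493}$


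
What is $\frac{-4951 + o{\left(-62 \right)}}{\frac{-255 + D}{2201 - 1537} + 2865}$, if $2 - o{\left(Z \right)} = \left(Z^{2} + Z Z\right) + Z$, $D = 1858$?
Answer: $- \frac{8349800}{1903963} \approx -4.3855$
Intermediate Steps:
$o{\left(Z \right)} = 2 - Z - 2 Z^{2}$ ($o{\left(Z \right)} = 2 - \left(\left(Z^{2} + Z Z\right) + Z\right) = 2 - \left(\left(Z^{2} + Z^{2}\right) + Z\right) = 2 - \left(2 Z^{2} + Z\right) = 2 - \left(Z + 2 Z^{2}\right) = 2 - Z - 2 Z^{2}$)
$\frac{-4951 + o{\left(-62 \right)}}{\frac{-255 + D}{2201 - 1537} + 2865} = \frac{-4951 - \left(-64 + 7688\right)}{\frac{-255 + 1858}{2201 - 1537} + 2865} = \frac{-4951 + \left(2 + 62 - 7688\right)}{\frac{1603}{664} + 2865} = \frac{-4951 + \left(2 + 62 - 7688\right)}{1603 \cdot \frac{1}{664} + 2865} = \frac{-4951 - 7624}{\frac{1603}{664} + 2865} = - \frac{12575}{\frac{1903963}{664}} = \left(-12575\right) \frac{664}{1903963} = - \frac{8349800}{1903963}$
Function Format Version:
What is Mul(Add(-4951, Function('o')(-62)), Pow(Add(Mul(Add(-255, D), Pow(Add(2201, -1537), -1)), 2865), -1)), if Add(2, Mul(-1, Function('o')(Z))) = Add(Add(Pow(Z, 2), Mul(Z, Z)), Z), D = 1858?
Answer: Rational(-8349800, 1903963) ≈ -4.3855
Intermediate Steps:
Function('o')(Z) = Add(2, Mul(-1, Z), Mul(-2, Pow(Z, 2))) (Function('o')(Z) = Add(2, Mul(-1, Add(Add(Pow(Z, 2), Mul(Z, Z)), Z))) = Add(2, Mul(-1, Add(Add(Pow(Z, 2), Pow(Z, 2)), Z))) = Add(2, Mul(-1, Add(Mul(2, Pow(Z, 2)), Z))) = Add(2, Mul(-1, Add(Z, Mul(2, Pow(Z, 2))))) = Add(2, Add(Mul(-1, Z), Mul(-2, Pow(Z, 2)))) = Add(2, Mul(-1, Z), Mul(-2, Pow(Z, 2))))
Mul(Add(-4951, Function('o')(-62)), Pow(Add(Mul(Add(-255, D), Pow(Add(2201, -1537), -1)), 2865), -1)) = Mul(Add(-4951, Add(2, Mul(-1, -62), Mul(-2, Pow(-62, 2)))), Pow(Add(Mul(Add(-255, 1858), Pow(Add(2201, -1537), -1)), 2865), -1)) = Mul(Add(-4951, Add(2, 62, Mul(-2, 3844))), Pow(Add(Mul(1603, Pow(664, -1)), 2865), -1)) = Mul(Add(-4951, Add(2, 62, -7688)), Pow(Add(Mul(1603, Rational(1, 664)), 2865), -1)) = Mul(Add(-4951, -7624), Pow(Add(Rational(1603, 664), 2865), -1)) = Mul(-12575, Pow(Rational(1903963, 664), -1)) = Mul(-12575, Rational(664, 1903963)) = Rational(-8349800, 1903963)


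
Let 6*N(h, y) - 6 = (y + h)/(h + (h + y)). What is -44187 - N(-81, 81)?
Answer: -44188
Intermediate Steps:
N(h, y) = 1 + (h + y)/(6*(y + 2*h)) (N(h, y) = 1 + ((y + h)/(h + (h + y)))/6 = 1 + ((h + y)/(y + 2*h))/6 = 1 + (h + y)/(6*(y + 2*h)))
-44187 - N(-81, 81) = -44187 - (7*81 + 13*(-81))/(6*(81 + 2*(-81))) = -44187 - (567 - 1053)/(6*(81 - 162)) = -44187 - (-486)/(6*(-81)) = -44187 - (-1)*(-486)/(6*81) = -44187 - 1*1 = -44187 - 1 = -44188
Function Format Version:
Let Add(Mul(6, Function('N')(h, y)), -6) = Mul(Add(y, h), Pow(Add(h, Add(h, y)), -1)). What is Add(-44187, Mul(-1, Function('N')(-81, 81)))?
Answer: -44188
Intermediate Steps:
Function('N')(h, y) = Add(1, Mul(Rational(1, 6), Pow(Add(y, Mul(2, h)), -1), Add(h, y))) (Function('N')(h, y) = Add(1, Mul(Rational(1, 6), Mul(Add(y, h), Pow(Add(h, Add(h, y)), -1)))) = Add(1, Mul(Rational(1, 6), Mul(Add(h, y), Pow(Add(y, Mul(2, h)), -1)))) = Add(1, Mul(Rational(1, 6), Mul(Pow(Add(y, Mul(2, h)), -1), Add(h, y)))) = Add(1, Mul(Rational(1, 6), Pow(Add(y, Mul(2, h)), -1), Add(h, y))))
Add(-44187, Mul(-1, Function('N')(-81, 81))) = Add(-44187, Mul(-1, Mul(Rational(1, 6), Pow(Add(81, Mul(2, -81)), -1), Add(Mul(7, 81), Mul(13, -81))))) = Add(-44187, Mul(-1, Mul(Rational(1, 6), Pow(Add(81, -162), -1), Add(567, -1053)))) = Add(-44187, Mul(-1, Mul(Rational(1, 6), Pow(-81, -1), -486))) = Add(-44187, Mul(-1, Mul(Rational(1, 6), Rational(-1, 81), -486))) = Add(-44187, Mul(-1, 1)) = Add(-44187, -1) = -44188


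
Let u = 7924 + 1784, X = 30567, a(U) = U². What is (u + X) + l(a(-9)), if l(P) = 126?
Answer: 40401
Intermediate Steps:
u = 9708
(u + X) + l(a(-9)) = (9708 + 30567) + 126 = 40275 + 126 = 40401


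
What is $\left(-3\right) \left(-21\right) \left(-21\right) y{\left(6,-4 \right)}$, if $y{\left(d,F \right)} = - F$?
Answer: $-5292$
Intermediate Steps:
$\left(-3\right) \left(-21\right) \left(-21\right) y{\left(6,-4 \right)} = \left(-3\right) \left(-21\right) \left(-21\right) \left(\left(-1\right) \left(-4\right)\right) = 63 \left(-21\right) 4 = \left(-1323\right) 4 = -5292$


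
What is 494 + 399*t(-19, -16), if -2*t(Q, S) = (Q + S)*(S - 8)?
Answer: -167086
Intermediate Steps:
t(Q, S) = -(-8 + S)*(Q + S)/2 (t(Q, S) = -(Q + S)*(S - 8)/2 = -(Q + S)*(-8 + S)/2 = -(-8 + S)*(Q + S)/2)
494 + 399*t(-19, -16) = 494 + 399*(4*(-19) + 4*(-16) - ½*(-16)² - ½*(-19)*(-16)) = 494 + 399*(-76 - 64 - ½*256 - 152) = 494 + 399*(-76 - 64 - 128 - 152) = 494 + 399*(-420) = 494 - 167580 = -167086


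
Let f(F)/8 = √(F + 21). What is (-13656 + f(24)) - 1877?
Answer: -15533 + 24*√5 ≈ -15479.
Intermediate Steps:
f(F) = 8*√(21 + F) (f(F) = 8*√(F + 21) = 8*√(21 + F))
(-13656 + f(24)) - 1877 = (-13656 + 8*√(21 + 24)) - 1877 = (-13656 + 8*√45) - 1877 = (-13656 + 8*(3*√5)) - 1877 = (-13656 + 24*√5) - 1877 = -15533 + 24*√5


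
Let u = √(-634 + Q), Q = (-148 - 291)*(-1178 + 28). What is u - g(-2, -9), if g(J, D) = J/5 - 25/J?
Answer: -121/10 + 6*√14006 ≈ 697.98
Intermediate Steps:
Q = 504850 (Q = -439*(-1150) = 504850)
g(J, D) = -25/J + J/5 (g(J, D) = J*(⅕) - 25/J = J/5 - 25/J = -25/J + J/5)
u = 6*√14006 (u = √(-634 + 504850) = √504216 = 6*√14006 ≈ 710.08)
u - g(-2, -9) = 6*√14006 - (-25/(-2) + (⅕)*(-2)) = 6*√14006 - (-25*(-½) - ⅖) = 6*√14006 - (25/2 - ⅖) = 6*√14006 - 1*121/10 = 6*√14006 - 121/10 = -121/10 + 6*√14006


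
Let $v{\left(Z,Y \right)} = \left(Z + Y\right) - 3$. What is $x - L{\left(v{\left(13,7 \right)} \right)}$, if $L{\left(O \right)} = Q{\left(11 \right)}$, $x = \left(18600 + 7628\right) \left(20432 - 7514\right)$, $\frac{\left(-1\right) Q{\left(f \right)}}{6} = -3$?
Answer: $338813286$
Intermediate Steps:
$v{\left(Z,Y \right)} = -3 + Y + Z$ ($v{\left(Z,Y \right)} = \left(Y + Z\right) - 3 = -3 + Y + Z$)
$Q{\left(f \right)} = 18$ ($Q{\left(f \right)} = \left(-6\right) \left(-3\right) = 18$)
$x = 338813304$ ($x = 26228 \cdot 12918 = 338813304$)
$L{\left(O \right)} = 18$
$x - L{\left(v{\left(13,7 \right)} \right)} = 338813304 - 18 = 338813286$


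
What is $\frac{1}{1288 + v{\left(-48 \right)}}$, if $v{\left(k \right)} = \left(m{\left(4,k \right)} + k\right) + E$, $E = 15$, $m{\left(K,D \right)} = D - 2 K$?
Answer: $\frac{1}{1199} \approx 0.00083403$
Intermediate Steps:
$v{\left(k \right)} = 7 + 2 k$ ($v{\left(k \right)} = \left(\left(k - 8\right) + k\right) + 15 = \left(\left(-8 + k\right) + k\right) + 15 = \left(-8 + 2 k\right) + 15 = 7 + 2 k$)
$\frac{1}{1288 + v{\left(-48 \right)}} = \frac{1}{1288 + \left(7 + 2 \left(-48\right)\right)} = \frac{1}{1288 + \left(7 - 96\right)} = \frac{1}{1288 - 89} = \frac{1}{1199}$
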